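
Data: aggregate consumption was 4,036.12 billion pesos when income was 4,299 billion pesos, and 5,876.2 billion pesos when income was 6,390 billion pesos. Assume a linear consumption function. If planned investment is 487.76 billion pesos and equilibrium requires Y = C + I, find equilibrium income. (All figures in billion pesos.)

Y = 6173

MPC = (5876.2 − 4036.12)/(6390 − 4299) = 1840.08/2091 = 0.88
a = 4036.12 − 0.88(4299) = 253
Equilibrium: Y = 253 + 0.88Y + 487.76
0.12Y = 740.76, so Y = 740.76/0.12 = 6173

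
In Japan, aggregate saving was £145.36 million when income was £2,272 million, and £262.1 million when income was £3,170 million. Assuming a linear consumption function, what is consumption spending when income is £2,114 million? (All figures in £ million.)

MPS = ΔS/ΔY = (262.1 − 145.36)/(3170 − 2272) = 116.74/898 = 0.13
MPC = 1 − MPS = 0.87
Autonomous saving = 145.36 − 0.13(2272) = -150, so a = 150
C = 150 + 0.87(2114) = 150 + 1839.18 = 1989.18

C = 1989.18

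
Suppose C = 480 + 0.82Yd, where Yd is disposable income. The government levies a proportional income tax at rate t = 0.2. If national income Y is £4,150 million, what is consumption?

C = 3202.4

Yd = (1 − 0.2)(4150) = 0.8(4150) = 3320
C = 480 + 0.82(3320) = 480 + 2722.4 = 3202.4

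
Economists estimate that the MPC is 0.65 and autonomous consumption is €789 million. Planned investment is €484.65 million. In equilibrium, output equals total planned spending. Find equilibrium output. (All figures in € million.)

Y = 3639

Y = C + I = 789 + 0.65Y + 484.65
Y − 0.65Y = 1273.65
0.35Y = 1273.65, so Y = 1273.65/0.35 = 3639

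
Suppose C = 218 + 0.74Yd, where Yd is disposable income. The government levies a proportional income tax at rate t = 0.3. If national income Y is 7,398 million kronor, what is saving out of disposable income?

S = 1128.436

Yd = (1 − 0.3)(7398) = 0.7(7398) = 5178.6
C = 218 + 0.74(5178.6) = 218 + 3832.164 = 4050.164
S = Yd − C = 5178.6 − 4050.164 = 1128.436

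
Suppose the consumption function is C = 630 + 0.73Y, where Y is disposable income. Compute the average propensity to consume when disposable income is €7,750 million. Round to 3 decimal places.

C = 630 + 0.73(7750) = 6287.5
APC = C/Y = 6287.5/7750 = 0.811

APC = 0.811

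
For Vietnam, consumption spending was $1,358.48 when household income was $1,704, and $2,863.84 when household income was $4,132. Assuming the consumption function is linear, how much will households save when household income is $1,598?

MPC = (2863.84 − 1358.48)/(4132 − 1704) = 1505.36/2428 = 0.62
a = 1358.48 − 0.62(1704) = 1358.48 − 1056.48 = 302
C = 302 + 0.62(1598) = 1292.76
S = 1598 − 1292.76 = 305.24

S = 305.24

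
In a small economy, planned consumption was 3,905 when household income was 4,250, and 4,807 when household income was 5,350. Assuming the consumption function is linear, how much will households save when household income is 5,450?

S = 561

MPC = (4807 − 3905)/(5350 − 4250) = 902/1100 = 0.82
a = 3905 − 0.82(4250) = 3905 − 3485 = 420
C = 420 + 0.82(5450) = 4889
S = 5450 − 4889 = 561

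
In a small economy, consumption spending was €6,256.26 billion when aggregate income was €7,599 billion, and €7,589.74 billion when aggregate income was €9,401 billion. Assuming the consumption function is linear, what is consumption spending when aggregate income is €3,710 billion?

MPC = (7589.74 − 6256.26)/(9401 − 7599) = 1333.48/1802 = 0.74
a = 6256.26 − 0.74(7599) = 6256.26 − 5623.26 = 633
C = 633 + 0.74(3710) = 633 + 2745.4 = 3378.4

C = 3378.4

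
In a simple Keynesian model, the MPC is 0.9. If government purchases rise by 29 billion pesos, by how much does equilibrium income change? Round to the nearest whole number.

ΔY ≈ 290

The multiplier is 1/(1 − MPC) = 1/0.1.
ΔY = 29/0.1 = 290.00 ≈ 290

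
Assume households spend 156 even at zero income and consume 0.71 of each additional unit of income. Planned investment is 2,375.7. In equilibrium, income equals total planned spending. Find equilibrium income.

Y = 8730

Y = C + I = 156 + 0.71Y + 2375.7
Y − 0.71Y = 2531.7
0.29Y = 2531.7, so Y = 2531.7/0.29 = 8730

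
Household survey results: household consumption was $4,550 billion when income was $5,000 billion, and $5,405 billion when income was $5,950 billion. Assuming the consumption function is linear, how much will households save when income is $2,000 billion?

S = 150

MPC = (5405 − 4550)/(5950 − 5000) = 855/950 = 0.9
a = 4550 − 0.9(5000) = 4550 − 4500 = 50
C = 50 + 0.9(2000) = 1850
S = 2000 − 1850 = 150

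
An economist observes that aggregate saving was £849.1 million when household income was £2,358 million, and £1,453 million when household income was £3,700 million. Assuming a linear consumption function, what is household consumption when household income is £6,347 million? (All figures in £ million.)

C = 3702.85

MPS = ΔS/ΔY = (1453 − 849.1)/(3700 − 2358) = 603.9/1342 = 0.45
MPC = 1 − MPS = 0.55
Autonomous saving = 849.1 − 0.45(2358) = -212, so a = 212
C = 212 + 0.55(6347) = 212 + 3490.85 = 3702.85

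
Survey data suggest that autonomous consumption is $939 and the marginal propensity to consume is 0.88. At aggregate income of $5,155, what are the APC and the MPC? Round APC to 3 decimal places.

APC = 1.062; MPC = 0.88

MPC = 0.88 (the slope of the consumption function)
C = 939 + 0.88(5155) = 5475.4, so APC = 5475.4/5155 = 1.062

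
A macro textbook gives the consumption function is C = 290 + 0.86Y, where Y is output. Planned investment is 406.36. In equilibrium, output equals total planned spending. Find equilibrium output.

Y = C + I = 290 + 0.86Y + 406.36
Y − 0.86Y = 696.36
0.14Y = 696.36, so Y = 696.36/0.14 = 4974

Y = 4974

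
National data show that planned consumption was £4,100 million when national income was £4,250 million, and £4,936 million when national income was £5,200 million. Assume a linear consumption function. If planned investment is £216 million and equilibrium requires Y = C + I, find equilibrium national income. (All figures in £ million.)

Y = 4800

MPC = (4936 − 4100)/(5200 − 4250) = 836/950 = 0.88
a = 4100 − 0.88(4250) = 360
Equilibrium: Y = 360 + 0.88Y + 216
0.12Y = 576, so Y = 576/0.12 = 4800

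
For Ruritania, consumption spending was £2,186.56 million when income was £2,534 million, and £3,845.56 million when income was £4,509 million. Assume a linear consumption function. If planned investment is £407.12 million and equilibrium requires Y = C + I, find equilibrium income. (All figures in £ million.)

MPC = (3845.56 − 2186.56)/(4509 − 2534) = 1659/1975 = 0.84
a = 2186.56 − 0.84(2534) = 58
Equilibrium: Y = 58 + 0.84Y + 407.12
0.16Y = 465.12, so Y = 465.12/0.16 = 2907

Y = 2907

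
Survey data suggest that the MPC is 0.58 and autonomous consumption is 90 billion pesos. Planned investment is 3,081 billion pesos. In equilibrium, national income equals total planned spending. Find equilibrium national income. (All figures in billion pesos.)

Y = 7550

Y = C + I = 90 + 0.58Y + 3081
Y − 0.58Y = 3171
0.42Y = 3171, so Y = 3171/0.42 = 7550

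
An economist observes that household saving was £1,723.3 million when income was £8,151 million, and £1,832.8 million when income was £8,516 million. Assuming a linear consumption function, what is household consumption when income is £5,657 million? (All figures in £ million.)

MPS = ΔS/ΔY = (1832.8 − 1723.3)/(8516 − 8151) = 109.5/365 = 0.3
MPC = 1 − MPS = 0.7
Autonomous saving = 1723.3 − 0.3(8151) = -722, so a = 722
C = 722 + 0.7(5657) = 722 + 3959.9 = 4681.9

C = 4681.9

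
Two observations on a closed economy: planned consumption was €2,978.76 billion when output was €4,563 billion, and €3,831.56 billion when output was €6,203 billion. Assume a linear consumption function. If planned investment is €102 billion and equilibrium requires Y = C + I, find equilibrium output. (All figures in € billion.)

Y = 1475

MPC = (3831.56 − 2978.76)/(6203 − 4563) = 852.8/1640 = 0.52
a = 2978.76 − 0.52(4563) = 606
Equilibrium: Y = 606 + 0.52Y + 102
0.48Y = 708, so Y = 708/0.48 = 1475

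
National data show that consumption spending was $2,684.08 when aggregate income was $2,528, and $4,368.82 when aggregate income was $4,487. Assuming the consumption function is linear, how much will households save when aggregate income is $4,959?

MPC = (4368.82 − 2684.08)/(4487 − 2528) = 1684.74/1959 = 0.86
a = 2684.08 − 0.86(2528) = 2684.08 − 2174.08 = 510
C = 510 + 0.86(4959) = 4774.74
S = 4959 − 4774.74 = 184.26

S = 184.26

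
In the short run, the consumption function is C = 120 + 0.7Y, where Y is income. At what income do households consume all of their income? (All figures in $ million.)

Y = 400

At break-even, C = Y: 120 + 0.7Y = Y
0.3Y = 120, so Y = 120/0.3 = 400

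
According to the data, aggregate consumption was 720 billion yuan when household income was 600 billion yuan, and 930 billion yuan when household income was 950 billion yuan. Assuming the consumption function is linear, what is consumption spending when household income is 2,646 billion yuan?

MPC = (930 − 720)/(950 − 600) = 210/350 = 0.6
a = 720 − 0.6(600) = 720 − 360 = 360
C = 360 + 0.6(2646) = 360 + 1587.6 = 1947.6

C = 1947.6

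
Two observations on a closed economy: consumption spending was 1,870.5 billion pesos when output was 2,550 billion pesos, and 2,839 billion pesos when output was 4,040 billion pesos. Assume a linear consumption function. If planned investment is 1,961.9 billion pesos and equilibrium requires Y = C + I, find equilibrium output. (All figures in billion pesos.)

Y = 6214

MPC = (2839 − 1870.5)/(4040 − 2550) = 968.5/1490 = 0.65
a = 1870.5 − 0.65(2550) = 213
Equilibrium: Y = 213 + 0.65Y + 1961.9
0.35Y = 2174.9, so Y = 2174.9/0.35 = 6214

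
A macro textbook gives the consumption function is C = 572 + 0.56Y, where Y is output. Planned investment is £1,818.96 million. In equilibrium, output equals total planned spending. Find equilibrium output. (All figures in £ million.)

Y = 5434

Y = C + I = 572 + 0.56Y + 1818.96
Y − 0.56Y = 2390.96
0.44Y = 2390.96, so Y = 2390.96/0.44 = 5434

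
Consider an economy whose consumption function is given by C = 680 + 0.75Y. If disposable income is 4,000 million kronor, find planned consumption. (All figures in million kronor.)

C = 680 + 0.75(4000) = 680 + 3000 = 3680

C = 3680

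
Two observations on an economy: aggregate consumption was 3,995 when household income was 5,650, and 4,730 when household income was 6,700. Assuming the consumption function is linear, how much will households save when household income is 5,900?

S = 1730

MPC = (4730 − 3995)/(6700 − 5650) = 735/1050 = 0.7
a = 3995 − 0.7(5650) = 3995 − 3955 = 40
C = 40 + 0.7(5900) = 4170
S = 5900 − 4170 = 1730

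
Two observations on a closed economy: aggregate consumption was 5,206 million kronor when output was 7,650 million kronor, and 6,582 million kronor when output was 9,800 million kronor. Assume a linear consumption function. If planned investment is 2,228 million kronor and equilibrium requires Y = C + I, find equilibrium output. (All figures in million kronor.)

Y = 7050

MPC = (6582 − 5206)/(9800 − 7650) = 1376/2150 = 0.64
a = 5206 − 0.64(7650) = 310
Equilibrium: Y = 310 + 0.64Y + 2228
0.36Y = 2538, so Y = 2538/0.36 = 7050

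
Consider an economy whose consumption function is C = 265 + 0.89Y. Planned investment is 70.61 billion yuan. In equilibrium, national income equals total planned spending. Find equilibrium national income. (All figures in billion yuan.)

Y = C + I = 265 + 0.89Y + 70.61
Y − 0.89Y = 335.61
0.11Y = 335.61, so Y = 335.61/0.11 = 3051

Y = 3051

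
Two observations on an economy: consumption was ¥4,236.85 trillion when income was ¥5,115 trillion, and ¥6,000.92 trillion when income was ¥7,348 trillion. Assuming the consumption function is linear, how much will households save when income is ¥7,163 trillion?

S = 1308.23

MPC = (6000.92 − 4236.85)/(7348 − 5115) = 1764.07/2233 = 0.79
a = 4236.85 − 0.79(5115) = 4236.85 − 4040.85 = 196
C = 196 + 0.79(7163) = 5854.77
S = 7163 − 5854.77 = 1308.23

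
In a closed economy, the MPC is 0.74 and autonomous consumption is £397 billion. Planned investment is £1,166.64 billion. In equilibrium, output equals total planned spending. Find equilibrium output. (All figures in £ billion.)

Y = C + I = 397 + 0.74Y + 1166.64
Y − 0.74Y = 1563.64
0.26Y = 1563.64, so Y = 1563.64/0.26 = 6014

Y = 6014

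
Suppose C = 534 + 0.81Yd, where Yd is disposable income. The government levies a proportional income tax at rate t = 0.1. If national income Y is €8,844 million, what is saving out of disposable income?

S = 978.324

Yd = (1 − 0.1)(8844) = 0.9(8844) = 7959.6
C = 534 + 0.81(7959.6) = 534 + 6447.276 = 6981.276
S = Yd − C = 7959.6 − 6981.276 = 978.324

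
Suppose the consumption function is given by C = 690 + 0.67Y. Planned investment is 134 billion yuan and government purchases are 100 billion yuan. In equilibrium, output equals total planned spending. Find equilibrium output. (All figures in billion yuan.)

Y = 2800

Y = C + I + G = 690 + 0.67Y + 134 + 100
Y − 0.67Y = 924
0.33Y = 924, so Y = 924/0.33 = 2800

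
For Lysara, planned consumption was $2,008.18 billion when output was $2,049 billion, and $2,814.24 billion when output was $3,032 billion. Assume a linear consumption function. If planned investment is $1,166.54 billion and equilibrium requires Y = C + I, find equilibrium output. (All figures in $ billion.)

Y = 8303

MPC = (2814.24 − 2008.18)/(3032 − 2049) = 806.06/983 = 0.82
a = 2008.18 − 0.82(2049) = 328
Equilibrium: Y = 328 + 0.82Y + 1166.54
0.18Y = 1494.54, so Y = 1494.54/0.18 = 8303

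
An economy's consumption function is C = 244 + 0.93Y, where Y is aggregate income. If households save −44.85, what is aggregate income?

Y = 2845

S = Y − C = -244 + 0.07Y
-244 + 0.07Y = -44.85, so 0.07Y = 199.15 and Y = 2845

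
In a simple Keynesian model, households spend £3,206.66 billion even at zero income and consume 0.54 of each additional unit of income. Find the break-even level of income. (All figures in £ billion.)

At break-even, C = Y: 3206.66 + 0.54Y = Y
0.46Y = 3206.66, so Y = 3206.66/0.46 = 6971

Y = 6971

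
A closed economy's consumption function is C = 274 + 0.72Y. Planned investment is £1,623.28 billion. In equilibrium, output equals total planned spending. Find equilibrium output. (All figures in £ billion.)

Y = C + I = 274 + 0.72Y + 1623.28
Y − 0.72Y = 1897.28
0.28Y = 1897.28, so Y = 1897.28/0.28 = 6776

Y = 6776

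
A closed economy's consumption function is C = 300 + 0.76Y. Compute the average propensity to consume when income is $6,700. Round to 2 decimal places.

C = 300 + 0.76(6700) = 5392
APC = C/Y = 5392/6700 = 0.80

APC = 0.80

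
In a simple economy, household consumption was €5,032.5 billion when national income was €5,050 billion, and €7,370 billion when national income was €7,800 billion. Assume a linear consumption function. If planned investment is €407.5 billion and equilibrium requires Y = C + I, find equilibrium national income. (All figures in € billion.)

Y = 7650

MPC = (7370 − 5032.5)/(7800 − 5050) = 2337.5/2750 = 0.85
a = 5032.5 − 0.85(5050) = 740
Equilibrium: Y = 740 + 0.85Y + 407.5
0.15Y = 1147.5, so Y = 1147.5/0.15 = 7650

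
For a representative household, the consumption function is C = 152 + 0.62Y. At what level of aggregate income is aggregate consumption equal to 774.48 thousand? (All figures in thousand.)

Y = 1004

152 + 0.62Y = 774.48
0.62Y = 622.48, so Y = 622.48/0.62 = 1004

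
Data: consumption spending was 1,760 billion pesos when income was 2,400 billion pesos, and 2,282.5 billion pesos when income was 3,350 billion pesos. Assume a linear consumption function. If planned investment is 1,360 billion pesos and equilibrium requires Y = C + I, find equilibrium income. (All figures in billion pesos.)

Y = 4000

MPC = (2282.5 − 1760)/(3350 − 2400) = 522.5/950 = 0.55
a = 1760 − 0.55(2400) = 440
Equilibrium: Y = 440 + 0.55Y + 1360
0.45Y = 1800, so Y = 1800/0.45 = 4000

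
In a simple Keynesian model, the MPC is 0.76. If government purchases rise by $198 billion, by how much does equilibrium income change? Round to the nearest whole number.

ΔY ≈ 825

The multiplier is 1/(1 − MPC) = 1/0.24.
ΔY = 198/0.24 = 825.00 ≈ 825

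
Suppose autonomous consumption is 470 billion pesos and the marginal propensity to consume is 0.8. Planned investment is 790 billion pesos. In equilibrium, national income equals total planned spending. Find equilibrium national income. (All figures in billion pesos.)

Y = C + I = 470 + 0.8Y + 790
Y − 0.8Y = 1260
0.2Y = 1260, so Y = 1260/0.2 = 6300

Y = 6300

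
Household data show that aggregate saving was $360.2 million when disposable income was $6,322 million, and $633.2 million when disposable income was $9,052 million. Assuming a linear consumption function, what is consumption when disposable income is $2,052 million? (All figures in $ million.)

C = 2118.8

MPS = ΔS/ΔY = (633.2 − 360.2)/(9052 − 6322) = 273/2730 = 0.1
MPC = 1 − MPS = 0.9
Autonomous saving = 360.2 − 0.1(6322) = -272, so a = 272
C = 272 + 0.9(2052) = 272 + 1846.8 = 2118.8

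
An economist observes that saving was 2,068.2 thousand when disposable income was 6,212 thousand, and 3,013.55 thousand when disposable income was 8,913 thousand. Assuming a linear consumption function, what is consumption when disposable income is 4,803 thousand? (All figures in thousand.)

MPS = ΔS/ΔY = (3013.55 − 2068.2)/(8913 − 6212) = 945.35/2701 = 0.35
MPC = 1 − MPS = 0.65
Autonomous saving = 2068.2 − 0.35(6212) = -106, so a = 106
C = 106 + 0.65(4803) = 106 + 3121.95 = 3227.95

C = 3227.95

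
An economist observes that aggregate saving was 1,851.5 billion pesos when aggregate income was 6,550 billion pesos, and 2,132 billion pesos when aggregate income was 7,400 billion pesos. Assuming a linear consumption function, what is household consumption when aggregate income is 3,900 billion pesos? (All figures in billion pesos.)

C = 2923

MPS = ΔS/ΔY = (2132 − 1851.5)/(7400 − 6550) = 280.5/850 = 0.33
MPC = 1 − MPS = 0.67
Autonomous saving = 1851.5 − 0.33(6550) = -310, so a = 310
C = 310 + 0.67(3900) = 310 + 2613 = 2923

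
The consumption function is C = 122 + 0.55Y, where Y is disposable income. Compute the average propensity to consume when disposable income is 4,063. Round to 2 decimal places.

C = 122 + 0.55(4063) = 2356.65
APC = C/Y = 2356.65/4063 = 0.58

APC = 0.58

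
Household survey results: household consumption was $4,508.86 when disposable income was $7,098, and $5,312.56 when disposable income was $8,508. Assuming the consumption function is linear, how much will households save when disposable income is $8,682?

MPC = (5312.56 − 4508.86)/(8508 − 7098) = 803.7/1410 = 0.57
a = 4508.86 − 0.57(7098) = 4508.86 − 4045.86 = 463
C = 463 + 0.57(8682) = 5411.74
S = 8682 − 5411.74 = 3270.26

S = 3270.26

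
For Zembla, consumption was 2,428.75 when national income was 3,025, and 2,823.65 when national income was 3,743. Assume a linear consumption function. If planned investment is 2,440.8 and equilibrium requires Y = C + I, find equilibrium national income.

MPC = (2823.65 − 2428.75)/(3743 − 3025) = 394.9/718 = 0.55
a = 2428.75 − 0.55(3025) = 765
Equilibrium: Y = 765 + 0.55Y + 2440.8
0.45Y = 3205.8, so Y = 3205.8/0.45 = 7124

Y = 7124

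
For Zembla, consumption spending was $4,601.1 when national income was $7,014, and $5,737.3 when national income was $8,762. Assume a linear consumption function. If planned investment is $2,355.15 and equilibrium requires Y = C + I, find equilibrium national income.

Y = 6849

MPC = (5737.3 − 4601.1)/(8762 − 7014) = 1136.2/1748 = 0.65
a = 4601.1 − 0.65(7014) = 42
Equilibrium: Y = 42 + 0.65Y + 2355.15
0.35Y = 2397.15, so Y = 2397.15/0.35 = 6849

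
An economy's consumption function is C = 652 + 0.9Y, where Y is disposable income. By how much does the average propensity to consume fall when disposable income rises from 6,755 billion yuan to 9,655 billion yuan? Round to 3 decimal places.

At Y = 6755: C = 652 + 0.9(6755) = 6731.5, APC = 6731.5/6755 = 0.9965
At Y = 9655: C = 9341.5, APC = 9341.5/9655 = 0.9675
Fall in APC = 0.9965 − 0.9675 = 0.029

ΔAPC = 0.029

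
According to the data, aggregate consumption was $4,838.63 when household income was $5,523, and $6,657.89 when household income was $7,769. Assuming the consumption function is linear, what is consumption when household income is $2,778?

C = 2615.18

MPC = (6657.89 − 4838.63)/(7769 − 5523) = 1819.26/2246 = 0.81
a = 4838.63 − 0.81(5523) = 4838.63 − 4473.63 = 365
C = 365 + 0.81(2778) = 365 + 2250.18 = 2615.18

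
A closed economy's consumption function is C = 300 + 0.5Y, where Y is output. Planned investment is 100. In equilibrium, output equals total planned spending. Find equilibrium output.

Y = 800

Y = C + I = 300 + 0.5Y + 100
Y − 0.5Y = 400
0.5Y = 400, so Y = 400/0.5 = 800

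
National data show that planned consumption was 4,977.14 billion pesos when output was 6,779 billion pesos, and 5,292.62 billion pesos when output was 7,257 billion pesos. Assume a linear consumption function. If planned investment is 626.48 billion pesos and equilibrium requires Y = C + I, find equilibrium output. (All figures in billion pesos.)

MPC = (5292.62 − 4977.14)/(7257 − 6779) = 315.48/478 = 0.66
a = 4977.14 − 0.66(6779) = 503
Equilibrium: Y = 503 + 0.66Y + 626.48
0.34Y = 1129.48, so Y = 1129.48/0.34 = 3322

Y = 3322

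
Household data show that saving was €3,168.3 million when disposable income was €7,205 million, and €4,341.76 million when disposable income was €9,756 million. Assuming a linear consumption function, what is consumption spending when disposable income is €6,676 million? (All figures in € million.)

C = 3751.04

MPS = ΔS/ΔY = (4341.76 − 3168.3)/(9756 − 7205) = 1173.46/2551 = 0.46
MPC = 1 − MPS = 0.54
Autonomous saving = 3168.3 − 0.46(7205) = -146, so a = 146
C = 146 + 0.54(6676) = 146 + 3605.04 = 3751.04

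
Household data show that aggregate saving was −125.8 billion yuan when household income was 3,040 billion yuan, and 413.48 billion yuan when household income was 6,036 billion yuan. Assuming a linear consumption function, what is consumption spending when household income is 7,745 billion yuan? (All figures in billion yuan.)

MPS = ΔS/ΔY = (413.48 − (-125.8))/(6036 − 3040) = 539.28/2996 = 0.18
MPC = 1 − MPS = 0.82
Autonomous saving = -125.8 − 0.18(3040) = -673, so a = 673
C = 673 + 0.82(7745) = 673 + 6350.9 = 7023.9

C = 7023.9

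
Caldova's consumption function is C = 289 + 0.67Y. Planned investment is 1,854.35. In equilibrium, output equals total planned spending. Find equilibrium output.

Y = 6495

Y = C + I = 289 + 0.67Y + 1854.35
Y − 0.67Y = 2143.35
0.33Y = 2143.35, so Y = 2143.35/0.33 = 6495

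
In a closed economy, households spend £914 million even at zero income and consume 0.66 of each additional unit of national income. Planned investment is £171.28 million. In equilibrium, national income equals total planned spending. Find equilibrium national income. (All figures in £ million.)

Y = C + I = 914 + 0.66Y + 171.28
Y − 0.66Y = 1085.28
0.34Y = 1085.28, so Y = 1085.28/0.34 = 3192

Y = 3192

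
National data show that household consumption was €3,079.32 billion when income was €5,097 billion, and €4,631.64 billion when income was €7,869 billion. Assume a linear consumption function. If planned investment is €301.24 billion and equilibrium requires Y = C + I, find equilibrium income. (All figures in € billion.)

MPC = (4631.64 − 3079.32)/(7869 − 5097) = 1552.32/2772 = 0.56
a = 3079.32 − 0.56(5097) = 225
Equilibrium: Y = 225 + 0.56Y + 301.24
0.44Y = 526.24, so Y = 526.24/0.44 = 1196

Y = 1196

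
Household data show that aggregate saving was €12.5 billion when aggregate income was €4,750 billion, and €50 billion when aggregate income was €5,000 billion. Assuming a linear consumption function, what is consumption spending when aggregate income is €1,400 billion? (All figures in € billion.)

MPS = ΔS/ΔY = (50 − 12.5)/(5000 − 4750) = 37.5/250 = 0.15
MPC = 1 − MPS = 0.85
Autonomous saving = 12.5 − 0.15(4750) = -700, so a = 700
C = 700 + 0.85(1400) = 700 + 1190 = 1890

C = 1890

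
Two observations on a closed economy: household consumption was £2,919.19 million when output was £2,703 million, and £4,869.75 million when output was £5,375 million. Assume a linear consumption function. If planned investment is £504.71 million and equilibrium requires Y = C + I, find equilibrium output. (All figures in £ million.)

Y = 5373

MPC = (4869.75 − 2919.19)/(5375 − 2703) = 1950.56/2672 = 0.73
a = 2919.19 − 0.73(2703) = 946
Equilibrium: Y = 946 + 0.73Y + 504.71
0.27Y = 1450.71, so Y = 1450.71/0.27 = 5373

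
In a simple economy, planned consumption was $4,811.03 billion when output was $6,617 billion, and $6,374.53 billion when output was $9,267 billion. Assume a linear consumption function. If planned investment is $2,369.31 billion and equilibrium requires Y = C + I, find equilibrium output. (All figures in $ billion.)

MPC = (6374.53 − 4811.03)/(9267 − 6617) = 1563.5/2650 = 0.59
a = 4811.03 − 0.59(6617) = 907
Equilibrium: Y = 907 + 0.59Y + 2369.31
0.41Y = 3276.31, so Y = 3276.31/0.41 = 7991

Y = 7991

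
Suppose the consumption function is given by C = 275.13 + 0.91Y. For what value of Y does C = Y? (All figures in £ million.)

Y = 3057

At break-even, C = Y: 275.13 + 0.91Y = Y
0.09Y = 275.13, so Y = 275.13/0.09 = 3057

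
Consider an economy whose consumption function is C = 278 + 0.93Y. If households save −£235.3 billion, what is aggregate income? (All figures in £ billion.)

S = Y − C = -278 + 0.07Y
-278 + 0.07Y = -235.3, so 0.07Y = 42.7 and Y = 610

Y = 610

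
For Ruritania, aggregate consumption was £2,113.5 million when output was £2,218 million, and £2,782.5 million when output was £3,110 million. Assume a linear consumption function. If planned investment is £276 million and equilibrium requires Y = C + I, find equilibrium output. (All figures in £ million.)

MPC = (2782.5 − 2113.5)/(3110 − 2218) = 669/892 = 0.75
a = 2113.5 − 0.75(2218) = 450
Equilibrium: Y = 450 + 0.75Y + 276
0.25Y = 726, so Y = 726/0.25 = 2904

Y = 2904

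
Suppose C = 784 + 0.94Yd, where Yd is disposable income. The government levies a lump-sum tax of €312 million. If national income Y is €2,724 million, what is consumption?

Yd = Y − T = 2724 − 312 = 2412
C = 784 + 0.94(2412) = 784 + 2267.28 = 3051.28

C = 3051.28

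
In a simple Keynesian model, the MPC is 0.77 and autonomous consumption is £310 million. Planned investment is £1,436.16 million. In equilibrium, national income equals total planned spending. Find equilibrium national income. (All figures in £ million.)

Y = C + I = 310 + 0.77Y + 1436.16
Y − 0.77Y = 1746.16
0.23Y = 1746.16, so Y = 1746.16/0.23 = 7592

Y = 7592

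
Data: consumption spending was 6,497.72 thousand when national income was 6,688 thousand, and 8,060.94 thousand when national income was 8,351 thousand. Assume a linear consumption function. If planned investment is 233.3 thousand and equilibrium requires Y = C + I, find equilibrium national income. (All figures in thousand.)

Y = 7405

MPC = (8060.94 − 6497.72)/(8351 − 6688) = 1563.22/1663 = 0.94
a = 6497.72 − 0.94(6688) = 211
Equilibrium: Y = 211 + 0.94Y + 233.3
0.06Y = 444.3, so Y = 444.3/0.06 = 7405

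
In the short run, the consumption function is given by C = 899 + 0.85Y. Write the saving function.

S = -899 + 0.15Y

S = Y − C = Y − (899 + 0.85Y) = -899 + (1 − 0.85)Y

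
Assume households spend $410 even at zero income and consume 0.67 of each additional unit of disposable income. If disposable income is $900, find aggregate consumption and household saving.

C = 1013; S = -113

C = 410 + 0.67(900) = 410 + 603 = 1013
S = Y − C = 900 − 1013 = -113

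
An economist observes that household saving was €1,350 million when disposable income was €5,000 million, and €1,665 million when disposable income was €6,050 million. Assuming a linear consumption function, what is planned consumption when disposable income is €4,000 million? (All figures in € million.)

C = 2950

MPS = ΔS/ΔY = (1665 − 1350)/(6050 − 5000) = 315/1050 = 0.3
MPC = 1 − MPS = 0.7
Autonomous saving = 1350 − 0.3(5000) = -150, so a = 150
C = 150 + 0.7(4000) = 150 + 2800 = 2950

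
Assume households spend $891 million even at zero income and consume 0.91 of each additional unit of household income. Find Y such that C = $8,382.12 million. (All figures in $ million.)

891 + 0.91Y = 8382.12
0.91Y = 7491.12, so Y = 7491.12/0.91 = 8232

Y = 8232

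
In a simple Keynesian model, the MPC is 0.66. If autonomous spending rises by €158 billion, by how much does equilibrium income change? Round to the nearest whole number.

ΔY ≈ 465

The multiplier is 1/(1 − MPC) = 1/0.34.
ΔY = 158/0.34 = 464.71 ≈ 465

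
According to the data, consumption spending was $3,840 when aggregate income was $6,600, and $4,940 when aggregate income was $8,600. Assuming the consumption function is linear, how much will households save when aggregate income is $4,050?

S = 1612.5

MPC = (4940 − 3840)/(8600 − 6600) = 1100/2000 = 0.55
a = 3840 − 0.55(6600) = 3840 − 3630 = 210
C = 210 + 0.55(4050) = 2437.5
S = 4050 − 2437.5 = 1612.5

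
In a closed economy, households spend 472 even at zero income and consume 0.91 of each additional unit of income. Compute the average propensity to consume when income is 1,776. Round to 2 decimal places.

APC = 1.18

C = 472 + 0.91(1776) = 2088.16
APC = C/Y = 2088.16/1776 = 1.18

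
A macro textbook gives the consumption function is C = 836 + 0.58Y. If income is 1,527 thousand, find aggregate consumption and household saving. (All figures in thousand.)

C = 1721.66; S = -194.66

C = 836 + 0.58(1527) = 836 + 885.66 = 1721.66
S = Y − C = 1527 − 1721.66 = -194.66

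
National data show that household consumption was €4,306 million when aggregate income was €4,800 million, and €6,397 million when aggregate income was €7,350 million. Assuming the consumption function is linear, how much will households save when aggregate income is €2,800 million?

MPC = (6397 − 4306)/(7350 − 4800) = 2091/2550 = 0.82
a = 4306 − 0.82(4800) = 4306 − 3936 = 370
C = 370 + 0.82(2800) = 2666
S = 2800 − 2666 = 134

S = 134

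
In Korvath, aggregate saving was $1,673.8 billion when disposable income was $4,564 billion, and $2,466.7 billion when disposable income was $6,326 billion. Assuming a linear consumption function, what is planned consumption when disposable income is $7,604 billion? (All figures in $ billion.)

C = 4562.2

MPS = ΔS/ΔY = (2466.7 − 1673.8)/(6326 − 4564) = 792.9/1762 = 0.45
MPC = 1 − MPS = 0.55
Autonomous saving = 1673.8 − 0.45(4564) = -380, so a = 380
C = 380 + 0.55(7604) = 380 + 4182.2 = 4562.2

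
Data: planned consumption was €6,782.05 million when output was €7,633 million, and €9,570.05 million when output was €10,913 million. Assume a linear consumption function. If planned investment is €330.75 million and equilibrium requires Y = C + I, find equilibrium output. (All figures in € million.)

MPC = (9570.05 − 6782.05)/(10913 − 7633) = 2788/3280 = 0.85
a = 6782.05 − 0.85(7633) = 294
Equilibrium: Y = 294 + 0.85Y + 330.75
0.15Y = 624.75, so Y = 624.75/0.15 = 4165

Y = 4165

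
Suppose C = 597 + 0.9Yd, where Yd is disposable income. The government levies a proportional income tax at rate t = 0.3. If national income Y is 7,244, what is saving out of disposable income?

S = -89.92

Yd = (1 − 0.3)(7244) = 0.7(7244) = 5070.8
C = 597 + 0.9(5070.8) = 597 + 4563.72 = 5160.72
S = Yd − C = 5070.8 − 5160.72 = -89.92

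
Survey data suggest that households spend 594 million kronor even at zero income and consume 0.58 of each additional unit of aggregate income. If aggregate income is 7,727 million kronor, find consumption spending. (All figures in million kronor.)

C = 5075.66

C = 594 + 0.58(7727) = 594 + 4481.66 = 5075.66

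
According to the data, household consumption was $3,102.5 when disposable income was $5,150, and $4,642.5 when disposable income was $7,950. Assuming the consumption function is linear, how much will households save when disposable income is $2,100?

MPC = (4642.5 − 3102.5)/(7950 − 5150) = 1540/2800 = 0.55
a = 3102.5 − 0.55(5150) = 3102.5 − 2832.5 = 270
C = 270 + 0.55(2100) = 1425
S = 2100 − 1425 = 675

S = 675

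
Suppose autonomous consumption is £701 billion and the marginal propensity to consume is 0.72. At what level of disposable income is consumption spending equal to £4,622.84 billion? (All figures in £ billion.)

Y = 5447

701 + 0.72Y = 4622.84
0.72Y = 3921.84, so Y = 3921.84/0.72 = 5447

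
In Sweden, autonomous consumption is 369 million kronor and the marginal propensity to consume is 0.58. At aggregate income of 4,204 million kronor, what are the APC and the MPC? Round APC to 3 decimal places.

MPC = 0.58 (the slope of the consumption function)
C = 369 + 0.58(4204) = 2807.32, so APC = 2807.32/4204 = 0.668

APC = 0.668; MPC = 0.58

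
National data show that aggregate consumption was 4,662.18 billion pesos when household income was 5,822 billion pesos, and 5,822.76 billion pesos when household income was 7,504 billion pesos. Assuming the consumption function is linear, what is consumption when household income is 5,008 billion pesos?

MPC = (5822.76 − 4662.18)/(7504 − 5822) = 1160.58/1682 = 0.69
a = 4662.18 − 0.69(5822) = 4662.18 − 4017.18 = 645
C = 645 + 0.69(5008) = 645 + 3455.52 = 4100.52

C = 4100.52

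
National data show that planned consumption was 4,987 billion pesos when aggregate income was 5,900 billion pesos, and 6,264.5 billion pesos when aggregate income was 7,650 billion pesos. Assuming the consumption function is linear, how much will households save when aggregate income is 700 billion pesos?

MPC = (6264.5 − 4987)/(7650 − 5900) = 1277.5/1750 = 0.73
a = 4987 − 0.73(5900) = 4987 − 4307 = 680
C = 680 + 0.73(700) = 1191
S = 700 − 1191 = -491

S = -491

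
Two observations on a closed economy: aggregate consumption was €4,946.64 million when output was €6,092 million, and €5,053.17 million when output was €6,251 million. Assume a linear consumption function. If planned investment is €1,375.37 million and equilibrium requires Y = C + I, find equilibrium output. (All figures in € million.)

Y = 6789

MPC = (5053.17 − 4946.64)/(6251 − 6092) = 106.53/159 = 0.67
a = 4946.64 − 0.67(6092) = 865
Equilibrium: Y = 865 + 0.67Y + 1375.37
0.33Y = 2240.37, so Y = 2240.37/0.33 = 6789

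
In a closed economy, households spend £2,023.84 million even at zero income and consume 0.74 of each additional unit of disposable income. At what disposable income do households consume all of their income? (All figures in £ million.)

Y = 7784

At break-even, C = Y: 2023.84 + 0.74Y = Y
0.26Y = 2023.84, so Y = 2023.84/0.26 = 7784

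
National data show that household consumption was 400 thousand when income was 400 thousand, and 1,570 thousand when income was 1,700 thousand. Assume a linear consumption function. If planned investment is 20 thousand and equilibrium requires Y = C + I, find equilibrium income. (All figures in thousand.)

Y = 600

MPC = (1570 − 400)/(1700 − 400) = 1170/1300 = 0.9
a = 400 − 0.9(400) = 40
Equilibrium: Y = 40 + 0.9Y + 20
0.1Y = 60, so Y = 60/0.1 = 600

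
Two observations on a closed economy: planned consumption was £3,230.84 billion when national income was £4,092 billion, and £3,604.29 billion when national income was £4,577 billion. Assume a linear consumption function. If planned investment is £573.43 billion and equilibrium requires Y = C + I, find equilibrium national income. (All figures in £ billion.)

MPC = (3604.29 − 3230.84)/(4577 − 4092) = 373.45/485 = 0.77
a = 3230.84 − 0.77(4092) = 80
Equilibrium: Y = 80 + 0.77Y + 573.43
0.23Y = 653.43, so Y = 653.43/0.23 = 2841

Y = 2841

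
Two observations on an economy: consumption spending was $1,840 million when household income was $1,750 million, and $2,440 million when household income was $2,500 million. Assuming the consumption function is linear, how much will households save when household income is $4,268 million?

S = 413.6

MPC = (2440 − 1840)/(2500 − 1750) = 600/750 = 0.8
a = 1840 − 0.8(1750) = 1840 − 1400 = 440
C = 440 + 0.8(4268) = 3854.4
S = 4268 − 3854.4 = 413.6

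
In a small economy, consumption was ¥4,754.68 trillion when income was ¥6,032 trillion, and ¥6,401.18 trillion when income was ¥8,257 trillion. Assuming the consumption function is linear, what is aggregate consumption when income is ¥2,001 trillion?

MPC = (6401.18 − 4754.68)/(8257 − 6032) = 1646.5/2225 = 0.74
a = 4754.68 − 0.74(6032) = 4754.68 − 4463.68 = 291
C = 291 + 0.74(2001) = 291 + 1480.74 = 1771.74

C = 1771.74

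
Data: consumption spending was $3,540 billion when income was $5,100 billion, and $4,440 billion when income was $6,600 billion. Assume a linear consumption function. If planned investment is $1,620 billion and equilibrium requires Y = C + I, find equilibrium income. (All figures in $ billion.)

MPC = (4440 − 3540)/(6600 − 5100) = 900/1500 = 0.6
a = 3540 − 0.6(5100) = 480
Equilibrium: Y = 480 + 0.6Y + 1620
0.4Y = 2100, so Y = 2100/0.4 = 5250

Y = 5250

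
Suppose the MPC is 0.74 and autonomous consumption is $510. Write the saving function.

S = Y − C = Y − (510 + 0.74Y) = -510 + (1 − 0.74)Y

S = -510 + 0.26Y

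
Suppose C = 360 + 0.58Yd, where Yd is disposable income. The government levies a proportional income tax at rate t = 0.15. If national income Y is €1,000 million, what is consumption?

Yd = (1 − 0.15)(1000) = 0.85(1000) = 850
C = 360 + 0.58(850) = 360 + 493 = 853

C = 853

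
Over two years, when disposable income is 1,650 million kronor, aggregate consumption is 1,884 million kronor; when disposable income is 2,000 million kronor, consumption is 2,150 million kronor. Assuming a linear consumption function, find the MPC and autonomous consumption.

MPC = 0.76; a = 630

MPC = ΔC/ΔY = (2150 − 1884)/(2000 − 1650) = 266/350 = 0.76
a = C − MPC·Y = 1884 − 0.76(1650) = 1884 − 1254 = 630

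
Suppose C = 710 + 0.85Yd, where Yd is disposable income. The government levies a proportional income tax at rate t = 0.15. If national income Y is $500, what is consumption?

Yd = (1 − 0.15)(500) = 0.85(500) = 425
C = 710 + 0.85(425) = 710 + 361.25 = 1071.25

C = 1071.25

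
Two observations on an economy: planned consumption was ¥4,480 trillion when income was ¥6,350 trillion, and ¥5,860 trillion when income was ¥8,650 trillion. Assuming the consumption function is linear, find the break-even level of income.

Y = 1675

MPC = (5860 − 4480)/(8650 − 6350) = 1380/2300 = 0.6
a = 4480 − 0.6(6350) = 4480 − 3810 = 670
Break-even: Y = a/(1−MPC) = 670/0.4 = 1675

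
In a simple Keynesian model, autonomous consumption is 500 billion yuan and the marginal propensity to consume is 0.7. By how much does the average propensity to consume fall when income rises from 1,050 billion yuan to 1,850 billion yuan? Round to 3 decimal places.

At Y = 1050: C = 500 + 0.7(1050) = 1235, APC = 1235/1050 = 1.1762
At Y = 1850: C = 1795, APC = 1795/1850 = 0.9703
Fall in APC = 1.1762 − 0.9703 = 0.2059 ≈ 0.206

ΔAPC = 0.206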